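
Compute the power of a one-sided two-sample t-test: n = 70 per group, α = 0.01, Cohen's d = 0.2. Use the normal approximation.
Power ≈ 0.13

Power calculation (two-sample t-test, normal approximation):
z_β = d · √(n/2) - z_α
z_β = 0.2 · √(70/2) - 2.326
z_β = 0.2 · 5.916 - 2.326
z_β = -1.143

Power = Φ(z_β) = Φ(-1.143) ≈ 0.126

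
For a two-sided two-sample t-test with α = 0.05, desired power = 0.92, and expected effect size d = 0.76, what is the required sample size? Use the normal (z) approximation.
n = 40 per group

Sample size formula (two-sample t-test, normal approximation):
n = 2 · ((z_{α/2} + z_β) / d)²

z_{α/2} = 1.960 (for α = 0.05, two-sided)
z_β = 1.405 (for power = 0.92)
d = 0.76

n = 2 · ((1.960 + 1.405) / 0.76)²
n = 2 · (4.428)²
n ≈ 39.21
Round up to the next whole number: n = 40 per group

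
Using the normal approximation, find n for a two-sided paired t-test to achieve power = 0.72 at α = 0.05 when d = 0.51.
n = 25 pairs

Sample size formula (paired t-test, normal approximation):
n = ((z_{α/2} + z_β) / d)²

z_{α/2} = 1.960 (for α = 0.05, two-sided)
z_β = 0.583 (for power = 0.72)
d = 0.51

n = ((1.960 + 0.583) / 0.51)²
n = (4.986)²
n ≈ 24.86
Round up to the next whole number: n = 25 pairs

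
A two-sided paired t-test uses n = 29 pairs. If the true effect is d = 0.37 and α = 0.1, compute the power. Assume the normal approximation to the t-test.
Power ≈ 0.64

Power calculation (paired t-test, normal approximation):
z_β = d · √n - z_{α/2}
z_β = 0.37 · √29 - 1.645
z_β = 0.37 · 5.385 - 1.645
z_β = 0.348

Power = Φ(z_β) = Φ(0.348) ≈ 0.636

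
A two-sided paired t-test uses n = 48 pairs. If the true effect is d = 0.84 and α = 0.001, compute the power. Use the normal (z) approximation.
Power ≈ 0.99

Power calculation (paired t-test, normal approximation):
z_β = d · √n - z_{α/2}
z_β = 0.84 · √48 - 3.291
z_β = 0.84 · 6.928 - 3.291
z_β = 2.529

Power = Φ(z_β) = Φ(2.529) ≈ 0.994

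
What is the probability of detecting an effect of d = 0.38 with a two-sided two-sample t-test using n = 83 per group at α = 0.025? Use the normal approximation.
Power ≈ 0.58

Power calculation (two-sample t-test, normal approximation):
z_β = d · √(n/2) - z_{α/2}
z_β = 0.38 · √(83/2) - 2.241
z_β = 0.38 · 6.442 - 2.241
z_β = 0.207

Power = Φ(z_β) = Φ(0.207) ≈ 0.582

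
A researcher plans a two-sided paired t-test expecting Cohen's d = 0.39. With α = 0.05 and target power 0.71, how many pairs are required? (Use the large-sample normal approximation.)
n = 42 pairs

Sample size formula (paired t-test, normal approximation):
n = ((z_{α/2} + z_β) / d)²

z_{α/2} = 1.960 (for α = 0.05, two-sided)
z_β = 0.553 (for power = 0.71)
d = 0.39

n = ((1.960 + 0.553) / 0.39)²
n = (6.444)²
n ≈ 41.53
Round up to the next whole number: n = 42 pairs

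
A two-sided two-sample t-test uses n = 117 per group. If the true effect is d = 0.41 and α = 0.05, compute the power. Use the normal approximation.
Power ≈ 0.88

Power calculation (two-sample t-test, normal approximation):
z_β = d · √(n/2) - z_{α/2}
z_β = 0.41 · √(117/2) - 1.960
z_β = 0.41 · 7.649 - 1.960
z_β = 1.176

Power = Φ(z_β) = Φ(1.176) ≈ 0.880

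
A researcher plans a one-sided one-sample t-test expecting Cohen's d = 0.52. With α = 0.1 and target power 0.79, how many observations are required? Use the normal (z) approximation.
n = 17

Sample size formula (one-sample t-test, normal approximation):
n = ((z_α + z_β) / d)²

z_α = 1.282 (for α = 0.1, one-sided)
z_β = 0.806 (for power = 0.79)
d = 0.52

n = ((1.282 + 0.806) / 0.52)²
n = (4.015)²
n ≈ 16.12
Round up to the next whole number: n = 17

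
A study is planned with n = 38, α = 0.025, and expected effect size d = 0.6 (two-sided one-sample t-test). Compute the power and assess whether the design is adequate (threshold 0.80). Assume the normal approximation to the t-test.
Power ≈ 0.93; the study is adequately powered (power ≥ 0.80)

Power calculation (one-sample t-test, normal approximation):
z_β = d · √n - z_{α/2}
z_β = 0.6 · √38 - 2.241
z_β = 0.6 · 6.164 - 2.241
z_β = 1.457

Power = Φ(z_β) = Φ(1.457) ≈ 0.927

Effect size d = 0.6 is medium by Cohen's convention (0.2/0.5/0.8).

Threshold: power ≥ 0.80 is conventionally adequate.
Power ≈ 0.93 → the study is adequately powered (power ≥ 0.80).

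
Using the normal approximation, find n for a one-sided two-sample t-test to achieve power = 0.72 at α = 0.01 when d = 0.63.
n = 43 per group

Sample size formula (two-sample t-test, normal approximation):
n = 2 · ((z_α + z_β) / d)²

z_α = 2.326 (for α = 0.01, one-sided)
z_β = 0.583 (for power = 0.72)
d = 0.63

n = 2 · ((2.326 + 0.583) / 0.63)²
n = 2 · (4.617)²
n ≈ 42.63
Round up to the next whole number: n = 43 per group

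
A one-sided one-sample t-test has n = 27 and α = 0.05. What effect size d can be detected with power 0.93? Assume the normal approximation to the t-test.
d ≈ 0.60

Minimum detectable effect (one-sample t-test, normal approximation):
d = (z_α + z_β) / √n
d = (1.645 + 1.476) / √27
d = 3.121 / 5.196
d ≈ 0.60

By Cohen's convention (0.2 small / 0.5 medium / 0.8 large): medium effect.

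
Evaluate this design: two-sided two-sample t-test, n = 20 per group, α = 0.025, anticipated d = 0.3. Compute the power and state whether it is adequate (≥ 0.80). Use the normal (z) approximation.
Power ≈ 0.10; the study is underpowered (power < 0.80)

Power calculation (two-sample t-test, normal approximation):
z_β = d · √(n/2) - z_{α/2}
z_β = 0.3 · √(20/2) - 2.241
z_β = 0.3 · 3.162 - 2.241
z_β = -1.293

Power = Φ(z_β) = Φ(-1.293) ≈ 0.098

Effect size d = 0.3 is small by Cohen's convention (0.2/0.5/0.8).

Threshold: power ≥ 0.80 is conventionally adequate.
Power ≈ 0.10 → the study is underpowered (power < 0.80).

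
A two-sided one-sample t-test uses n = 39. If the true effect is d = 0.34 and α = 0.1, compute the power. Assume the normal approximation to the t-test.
Power ≈ 0.68

Power calculation (one-sample t-test, normal approximation):
z_β = d · √n - z_{α/2}
z_β = 0.34 · √39 - 1.645
z_β = 0.34 · 6.245 - 1.645
z_β = 0.478

Power = Φ(z_β) = Φ(0.478) ≈ 0.684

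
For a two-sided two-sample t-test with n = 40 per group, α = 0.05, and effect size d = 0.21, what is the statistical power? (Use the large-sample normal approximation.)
Power ≈ 0.15

Power calculation (two-sample t-test, normal approximation):
z_β = d · √(n/2) - z_{α/2}
z_β = 0.21 · √(40/2) - 1.960
z_β = 0.21 · 4.472 - 1.960
z_β = -1.021

Power = Φ(z_β) = Φ(-1.021) ≈ 0.154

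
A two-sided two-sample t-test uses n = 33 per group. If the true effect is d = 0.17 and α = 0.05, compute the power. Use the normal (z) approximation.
Power ≈ 0.10

Power calculation (two-sample t-test, normal approximation):
z_β = d · √(n/2) - z_{α/2}
z_β = 0.17 · √(33/2) - 1.960
z_β = 0.17 · 4.062 - 1.960
z_β = -1.269

Power = Φ(z_β) = Φ(-1.269) ≈ 0.102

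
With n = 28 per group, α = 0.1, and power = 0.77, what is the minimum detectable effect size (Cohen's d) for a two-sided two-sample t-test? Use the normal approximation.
d ≈ 0.64

Minimum detectable effect (two-sample t-test, normal approximation):
d = (z_{α/2} + z_β) / √(n/2)
d = (1.645 + 0.739) / √(28/2)
d = 2.384 / 3.742
d ≈ 0.64

By Cohen's convention (0.2 small / 0.5 medium / 0.8 large): medium effect.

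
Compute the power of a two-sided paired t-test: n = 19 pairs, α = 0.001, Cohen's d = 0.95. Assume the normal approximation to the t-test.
Power ≈ 0.80

Power calculation (paired t-test, normal approximation):
z_β = d · √n - z_{α/2}
z_β = 0.95 · √19 - 3.291
z_β = 0.95 · 4.359 - 3.291
z_β = 0.850

Power = Φ(z_β) = Φ(0.850) ≈ 0.802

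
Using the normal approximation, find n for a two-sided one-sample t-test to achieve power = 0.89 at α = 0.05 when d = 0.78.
n = 17

Sample size formula (one-sample t-test, normal approximation):
n = ((z_{α/2} + z_β) / d)²

z_{α/2} = 1.960 (for α = 0.05, two-sided)
z_β = 1.227 (for power = 0.89)
d = 0.78

n = ((1.960 + 1.227) / 0.78)²
n = (4.086)²
n ≈ 16.70
Round up to the next whole number: n = 17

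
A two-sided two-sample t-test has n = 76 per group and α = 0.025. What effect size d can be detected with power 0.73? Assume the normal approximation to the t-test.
d ≈ 0.46

Minimum detectable effect (two-sample t-test, normal approximation):
d = (z_{α/2} + z_β) / √(n/2)
d = (2.241 + 0.613) / √(76/2)
d = 2.854 / 6.164
d ≈ 0.46

By Cohen's convention (0.2 small / 0.5 medium / 0.8 large): small effect.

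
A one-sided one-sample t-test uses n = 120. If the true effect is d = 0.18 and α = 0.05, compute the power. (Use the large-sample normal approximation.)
Power ≈ 0.63

Power calculation (one-sample t-test, normal approximation):
z_β = d · √n - z_α
z_β = 0.18 · √120 - 1.645
z_β = 0.18 · 10.954 - 1.645
z_β = 0.327

Power = Φ(z_β) = Φ(0.327) ≈ 0.628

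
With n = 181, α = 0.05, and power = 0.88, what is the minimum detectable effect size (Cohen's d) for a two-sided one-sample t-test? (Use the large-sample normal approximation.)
d ≈ 0.23

Minimum detectable effect (one-sample t-test, normal approximation):
d = (z_{α/2} + z_β) / √n
d = (1.960 + 1.175) / √181
d = 3.135 / 13.454
d ≈ 0.23

By Cohen's convention (0.2 small / 0.5 medium / 0.8 large): small effect.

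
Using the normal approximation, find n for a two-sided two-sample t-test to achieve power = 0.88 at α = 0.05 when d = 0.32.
n = 192 per group

Sample size formula (two-sample t-test, normal approximation):
n = 2 · ((z_{α/2} + z_β) / d)²

z_{α/2} = 1.960 (for α = 0.05, two-sided)
z_β = 1.175 (for power = 0.88)
d = 0.32

n = 2 · ((1.960 + 1.175) / 0.32)²
n = 2 · (9.797)²
n ≈ 191.96
Round up to the next whole number: n = 192 per group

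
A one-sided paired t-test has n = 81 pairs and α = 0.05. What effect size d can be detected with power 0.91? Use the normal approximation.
d ≈ 0.33

Minimum detectable effect (paired t-test, normal approximation):
d = (z_α + z_β) / √n
d = (1.645 + 1.341) / √81
d = 2.986 / 9.000
d ≈ 0.33

By Cohen's convention (0.2 small / 0.5 medium / 0.8 large): small effect.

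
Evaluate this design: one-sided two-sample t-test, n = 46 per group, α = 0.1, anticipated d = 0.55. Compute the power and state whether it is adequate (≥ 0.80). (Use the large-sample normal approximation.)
Power ≈ 0.91; the study is adequately powered (power ≥ 0.80)

Power calculation (two-sample t-test, normal approximation):
z_β = d · √(n/2) - z_α
z_β = 0.55 · √(46/2) - 1.282
z_β = 0.55 · 4.796 - 1.282
z_β = 1.356

Power = Φ(z_β) = Φ(1.356) ≈ 0.912

Effect size d = 0.55 is medium by Cohen's convention (0.2/0.5/0.8).

Threshold: power ≥ 0.80 is conventionally adequate.
Power ≈ 0.91 → the study is adequately powered (power ≥ 0.80).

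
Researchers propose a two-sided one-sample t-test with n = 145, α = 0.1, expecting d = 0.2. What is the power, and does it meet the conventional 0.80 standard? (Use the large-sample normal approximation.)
Power ≈ 0.78; the study is underpowered (power < 0.80)

Power calculation (one-sample t-test, normal approximation):
z_β = d · √n - z_{α/2}
z_β = 0.2 · √145 - 1.645
z_β = 0.2 · 12.042 - 1.645
z_β = 0.763

Power = Φ(z_β) = Φ(0.763) ≈ 0.777

Effect size d = 0.2 is small by Cohen's convention (0.2/0.5/0.8).

Threshold: power ≥ 0.80 is conventionally adequate.
Power ≈ 0.78 → the study is underpowered (power < 0.80).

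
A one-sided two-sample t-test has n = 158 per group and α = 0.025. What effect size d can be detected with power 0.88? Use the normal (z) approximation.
d ≈ 0.35

Minimum detectable effect (two-sample t-test, normal approximation):
d = (z_α + z_β) / √(n/2)
d = (1.960 + 1.175) / √(158/2)
d = 3.135 / 8.888
d ≈ 0.35

By Cohen's convention (0.2 small / 0.5 medium / 0.8 large): small effect.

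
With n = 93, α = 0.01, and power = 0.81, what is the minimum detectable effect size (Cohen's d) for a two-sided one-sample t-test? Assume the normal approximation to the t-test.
d ≈ 0.36

Minimum detectable effect (one-sample t-test, normal approximation):
d = (z_{α/2} + z_β) / √n
d = (2.576 + 0.878) / √93
d = 3.454 / 9.644
d ≈ 0.36

By Cohen's convention (0.2 small / 0.5 medium / 0.8 large): small effect.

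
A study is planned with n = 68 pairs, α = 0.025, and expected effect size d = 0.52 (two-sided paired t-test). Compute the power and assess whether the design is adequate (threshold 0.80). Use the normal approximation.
Power ≈ 0.98; the study is adequately powered (power ≥ 0.80)

Power calculation (paired t-test, normal approximation):
z_β = d · √n - z_{α/2}
z_β = 0.52 · √68 - 2.241
z_β = 0.52 · 8.246 - 2.241
z_β = 2.047

Power = Φ(z_β) = Φ(2.047) ≈ 0.980

Effect size d = 0.52 is medium by Cohen's convention (0.2/0.5/0.8).

Threshold: power ≥ 0.80 is conventionally adequate.
Power ≈ 0.98 → the study is adequately powered (power ≥ 0.80).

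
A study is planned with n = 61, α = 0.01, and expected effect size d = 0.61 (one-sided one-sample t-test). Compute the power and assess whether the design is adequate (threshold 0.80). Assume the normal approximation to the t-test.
Power ≈ 0.99; the study is adequately powered (power ≥ 0.80)

Power calculation (one-sample t-test, normal approximation):
z_β = d · √n - z_α
z_β = 0.61 · √61 - 2.326
z_β = 0.61 · 7.810 - 2.326
z_β = 2.438

Power = Φ(z_β) = Φ(2.438) ≈ 0.993

Effect size d = 0.61 is medium by Cohen's convention (0.2/0.5/0.8).

Threshold: power ≥ 0.80 is conventionally adequate.
Power ≈ 0.99 → the study is adequately powered (power ≥ 0.80).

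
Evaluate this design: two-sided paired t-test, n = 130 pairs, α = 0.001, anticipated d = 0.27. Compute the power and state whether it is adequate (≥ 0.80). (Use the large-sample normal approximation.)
Power ≈ 0.42; the study is underpowered (power < 0.80)

Power calculation (paired t-test, normal approximation):
z_β = d · √n - z_{α/2}
z_β = 0.27 · √130 - 3.291
z_β = 0.27 · 11.402 - 3.291
z_β = -0.212

Power = Φ(z_β) = Φ(-0.212) ≈ 0.416

Effect size d = 0.27 is small by Cohen's convention (0.2/0.5/0.8).

Threshold: power ≥ 0.80 is conventionally adequate.
Power ≈ 0.42 → the study is underpowered (power < 0.80).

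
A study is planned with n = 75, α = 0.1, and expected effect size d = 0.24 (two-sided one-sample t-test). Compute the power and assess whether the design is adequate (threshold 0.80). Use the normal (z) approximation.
Power ≈ 0.67; the study is underpowered (power < 0.80)

Power calculation (one-sample t-test, normal approximation):
z_β = d · √n - z_{α/2}
z_β = 0.24 · √75 - 1.645
z_β = 0.24 · 8.660 - 1.645
z_β = 0.434

Power = Φ(z_β) = Φ(0.434) ≈ 0.668

Effect size d = 0.24 is small by Cohen's convention (0.2/0.5/0.8).

Threshold: power ≥ 0.80 is conventionally adequate.
Power ≈ 0.67 → the study is underpowered (power < 0.80).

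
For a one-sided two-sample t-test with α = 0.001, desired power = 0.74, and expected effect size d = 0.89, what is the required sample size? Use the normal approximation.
n = 36 per group

Sample size formula (two-sample t-test, normal approximation):
n = 2 · ((z_α + z_β) / d)²

z_α = 3.090 (for α = 0.001, one-sided)
z_β = 0.643 (for power = 0.74)
d = 0.89

n = 2 · ((3.090 + 0.643) / 0.89)²
n = 2 · (4.194)²
n ≈ 35.18
Round up to the next whole number: n = 36 per group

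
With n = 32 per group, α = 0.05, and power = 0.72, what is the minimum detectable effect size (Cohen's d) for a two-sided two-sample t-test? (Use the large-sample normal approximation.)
d ≈ 0.64

Minimum detectable effect (two-sample t-test, normal approximation):
d = (z_{α/2} + z_β) / √(n/2)
d = (1.960 + 0.583) / √(32/2)
d = 2.543 / 4.000
d ≈ 0.64

By Cohen's convention (0.2 small / 0.5 medium / 0.8 large): medium effect.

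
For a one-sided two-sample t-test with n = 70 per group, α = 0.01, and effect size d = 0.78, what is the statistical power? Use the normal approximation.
Power ≈ 0.99

Power calculation (two-sample t-test, normal approximation):
z_β = d · √(n/2) - z_α
z_β = 0.78 · √(70/2) - 2.326
z_β = 0.78 · 5.916 - 2.326
z_β = 2.288

Power = Φ(z_β) = Φ(2.288) ≈ 0.989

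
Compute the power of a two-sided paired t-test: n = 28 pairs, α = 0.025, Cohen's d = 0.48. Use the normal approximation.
Power ≈ 0.62

Power calculation (paired t-test, normal approximation):
z_β = d · √n - z_{α/2}
z_β = 0.48 · √28 - 2.241
z_β = 0.48 · 5.292 - 2.241
z_β = 0.299

Power = Φ(z_β) = Φ(0.299) ≈ 0.617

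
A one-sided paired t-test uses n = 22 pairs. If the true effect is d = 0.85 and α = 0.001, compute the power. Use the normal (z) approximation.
Power ≈ 0.82

Power calculation (paired t-test, normal approximation):
z_β = d · √n - z_α
z_β = 0.85 · √22 - 3.090
z_β = 0.85 · 4.690 - 3.090
z_β = 0.897

Power = Φ(z_β) = Φ(0.897) ≈ 0.815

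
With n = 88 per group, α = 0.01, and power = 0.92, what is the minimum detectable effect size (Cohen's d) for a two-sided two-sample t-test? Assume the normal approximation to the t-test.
d ≈ 0.60

Minimum detectable effect (two-sample t-test, normal approximation):
d = (z_{α/2} + z_β) / √(n/2)
d = (2.576 + 1.405) / √(88/2)
d = 3.981 / 6.633
d ≈ 0.60

By Cohen's convention (0.2 small / 0.5 medium / 0.8 large): medium effect.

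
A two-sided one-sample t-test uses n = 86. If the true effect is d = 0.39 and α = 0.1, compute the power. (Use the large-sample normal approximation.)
Power ≈ 0.98

Power calculation (one-sample t-test, normal approximation):
z_β = d · √n - z_{α/2}
z_β = 0.39 · √86 - 1.645
z_β = 0.39 · 9.274 - 1.645
z_β = 1.972

Power = Φ(z_β) = Φ(1.972) ≈ 0.976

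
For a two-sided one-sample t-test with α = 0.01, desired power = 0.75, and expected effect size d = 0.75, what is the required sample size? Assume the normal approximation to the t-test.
n = 19

Sample size formula (one-sample t-test, normal approximation):
n = ((z_{α/2} + z_β) / d)²

z_{α/2} = 2.576 (for α = 0.01, two-sided)
z_β = 0.674 (for power = 0.75)
d = 0.75

n = ((2.576 + 0.674) / 0.75)²
n = (4.333)²
n ≈ 18.77
Round up to the next whole number: n = 19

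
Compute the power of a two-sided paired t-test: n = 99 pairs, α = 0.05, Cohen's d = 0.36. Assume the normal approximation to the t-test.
Power ≈ 0.95

Power calculation (paired t-test, normal approximation):
z_β = d · √n - z_{α/2}
z_β = 0.36 · √99 - 1.960
z_β = 0.36 · 9.950 - 1.960
z_β = 1.622

Power = Φ(z_β) = Φ(1.622) ≈ 0.948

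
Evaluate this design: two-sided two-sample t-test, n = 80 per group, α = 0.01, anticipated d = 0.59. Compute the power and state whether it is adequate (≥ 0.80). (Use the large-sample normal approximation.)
Power ≈ 0.88; the study is adequately powered (power ≥ 0.80)

Power calculation (two-sample t-test, normal approximation):
z_β = d · √(n/2) - z_{α/2}
z_β = 0.59 · √(80/2) - 2.576
z_β = 0.59 · 6.325 - 2.576
z_β = 1.156

Power = Φ(z_β) = Φ(1.156) ≈ 0.876

Effect size d = 0.59 is medium by Cohen's convention (0.2/0.5/0.8).

Threshold: power ≥ 0.80 is conventionally adequate.
Power ≈ 0.88 → the study is adequately powered (power ≥ 0.80).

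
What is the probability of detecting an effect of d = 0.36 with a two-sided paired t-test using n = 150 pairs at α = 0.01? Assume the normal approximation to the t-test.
Power ≈ 0.97

Power calculation (paired t-test, normal approximation):
z_β = d · √n - z_{α/2}
z_β = 0.36 · √150 - 2.576
z_β = 0.36 · 12.247 - 2.576
z_β = 1.833

Power = Φ(z_β) = Φ(1.833) ≈ 0.967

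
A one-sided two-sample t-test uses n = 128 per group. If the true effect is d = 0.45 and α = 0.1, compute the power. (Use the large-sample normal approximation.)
Power ≈ 0.99

Power calculation (two-sample t-test, normal approximation):
z_β = d · √(n/2) - z_α
z_β = 0.45 · √(128/2) - 1.282
z_β = 0.45 · 8.000 - 1.282
z_β = 2.318

Power = Φ(z_β) = Φ(2.318) ≈ 0.990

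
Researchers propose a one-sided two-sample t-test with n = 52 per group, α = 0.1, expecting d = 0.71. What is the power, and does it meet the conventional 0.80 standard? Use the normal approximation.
Power ≈ 0.99; the study is adequately powered (power ≥ 0.80)

Power calculation (two-sample t-test, normal approximation):
z_β = d · √(n/2) - z_α
z_β = 0.71 · √(52/2) - 1.282
z_β = 0.71 · 5.099 - 1.282
z_β = 2.339

Power = Φ(z_β) = Φ(2.339) ≈ 0.990

Effect size d = 0.71 is medium by Cohen's convention (0.2/0.5/0.8).

Threshold: power ≥ 0.80 is conventionally adequate.
Power ≈ 0.99 → the study is adequately powered (power ≥ 0.80).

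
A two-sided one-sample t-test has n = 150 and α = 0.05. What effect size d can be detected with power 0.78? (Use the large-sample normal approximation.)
d ≈ 0.22

Minimum detectable effect (one-sample t-test, normal approximation):
d = (z_{α/2} + z_β) / √n
d = (1.960 + 0.772) / √150
d = 2.732 / 12.247
d ≈ 0.22

By Cohen's convention (0.2 small / 0.5 medium / 0.8 large): small effect.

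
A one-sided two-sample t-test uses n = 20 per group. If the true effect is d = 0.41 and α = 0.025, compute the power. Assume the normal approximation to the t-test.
Power ≈ 0.25

Power calculation (two-sample t-test, normal approximation):
z_β = d · √(n/2) - z_α
z_β = 0.41 · √(20/2) - 1.960
z_β = 0.41 · 3.162 - 1.960
z_β = -0.663

Power = Φ(z_β) = Φ(-0.663) ≈ 0.254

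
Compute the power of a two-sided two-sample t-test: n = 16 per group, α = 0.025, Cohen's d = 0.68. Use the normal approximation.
Power ≈ 0.38

Power calculation (two-sample t-test, normal approximation):
z_β = d · √(n/2) - z_{α/2}
z_β = 0.68 · √(16/2) - 2.241
z_β = 0.68 · 2.828 - 2.241
z_β = -0.318

Power = Φ(z_β) = Φ(-0.318) ≈ 0.375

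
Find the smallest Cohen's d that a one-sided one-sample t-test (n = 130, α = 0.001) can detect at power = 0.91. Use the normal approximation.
d ≈ 0.39

Minimum detectable effect (one-sample t-test, normal approximation):
d = (z_α + z_β) / √n
d = (3.090 + 1.341) / √130
d = 4.431 / 11.402
d ≈ 0.39

By Cohen's convention (0.2 small / 0.5 medium / 0.8 large): small effect.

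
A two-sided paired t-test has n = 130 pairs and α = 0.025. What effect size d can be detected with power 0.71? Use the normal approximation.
d ≈ 0.25

Minimum detectable effect (paired t-test, normal approximation):
d = (z_{α/2} + z_β) / √n
d = (2.241 + 0.553) / √130
d = 2.795 / 11.402
d ≈ 0.25

By Cohen's convention (0.2 small / 0.5 medium / 0.8 large): small effect.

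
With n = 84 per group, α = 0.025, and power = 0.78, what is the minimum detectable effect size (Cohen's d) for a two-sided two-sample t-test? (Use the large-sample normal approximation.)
d ≈ 0.47

Minimum detectable effect (two-sample t-test, normal approximation):
d = (z_{α/2} + z_β) / √(n/2)
d = (2.241 + 0.772) / √(84/2)
d = 3.014 / 6.481
d ≈ 0.47

By Cohen's convention (0.2 small / 0.5 medium / 0.8 large): small effect.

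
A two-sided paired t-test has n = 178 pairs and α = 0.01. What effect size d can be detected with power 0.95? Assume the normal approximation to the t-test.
d ≈ 0.32

Minimum detectable effect (paired t-test, normal approximation):
d = (z_{α/2} + z_β) / √n
d = (2.576 + 1.645) / √178
d = 4.221 / 13.342
d ≈ 0.32

By Cohen's convention (0.2 small / 0.5 medium / 0.8 large): small effect.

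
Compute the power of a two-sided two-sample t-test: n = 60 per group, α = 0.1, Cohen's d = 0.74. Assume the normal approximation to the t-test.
Power ≈ 0.99

Power calculation (two-sample t-test, normal approximation):
z_β = d · √(n/2) - z_{α/2}
z_β = 0.74 · √(60/2) - 1.645
z_β = 0.74 · 5.477 - 1.645
z_β = 2.408

Power = Φ(z_β) = Φ(2.408) ≈ 0.992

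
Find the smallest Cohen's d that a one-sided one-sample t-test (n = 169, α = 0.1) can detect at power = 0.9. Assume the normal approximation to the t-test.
d ≈ 0.20

Minimum detectable effect (one-sample t-test, normal approximation):
d = (z_α + z_β) / √n
d = (1.282 + 1.282) / √169
d = 2.563 / 13.000
d ≈ 0.20

By Cohen's convention (0.2 small / 0.5 medium / 0.8 large): small effect.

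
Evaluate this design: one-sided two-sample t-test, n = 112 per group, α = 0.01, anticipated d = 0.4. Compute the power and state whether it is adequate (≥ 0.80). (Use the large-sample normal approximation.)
Power ≈ 0.75; the study is underpowered (power < 0.80)

Power calculation (two-sample t-test, normal approximation):
z_β = d · √(n/2) - z_α
z_β = 0.4 · √(112/2) - 2.326
z_β = 0.4 · 7.483 - 2.326
z_β = 0.667

Power = Φ(z_β) = Φ(0.667) ≈ 0.748

Effect size d = 0.4 is small by Cohen's convention (0.2/0.5/0.8).

Threshold: power ≥ 0.80 is conventionally adequate.
Power ≈ 0.75 → the study is underpowered (power < 0.80).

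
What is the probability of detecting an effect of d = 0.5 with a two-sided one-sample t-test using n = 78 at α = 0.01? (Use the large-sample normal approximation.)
Power ≈ 0.97

Power calculation (one-sample t-test, normal approximation):
z_β = d · √n - z_{α/2}
z_β = 0.5 · √78 - 2.576
z_β = 0.5 · 8.832 - 2.576
z_β = 1.840

Power = Φ(z_β) = Φ(1.840) ≈ 0.967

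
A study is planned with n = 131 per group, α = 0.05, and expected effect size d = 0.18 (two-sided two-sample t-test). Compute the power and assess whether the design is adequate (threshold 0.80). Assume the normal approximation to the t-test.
Power ≈ 0.31; the study is underpowered (power < 0.80)

Power calculation (two-sample t-test, normal approximation):
z_β = d · √(n/2) - z_{α/2}
z_β = 0.18 · √(131/2) - 1.960
z_β = 0.18 · 8.093 - 1.960
z_β = -0.503

Power = Φ(z_β) = Φ(-0.503) ≈ 0.307

Effect size d = 0.18 is very small by Cohen's convention (0.2/0.5/0.8).

Threshold: power ≥ 0.80 is conventionally adequate.
Power ≈ 0.31 → the study is underpowered (power < 0.80).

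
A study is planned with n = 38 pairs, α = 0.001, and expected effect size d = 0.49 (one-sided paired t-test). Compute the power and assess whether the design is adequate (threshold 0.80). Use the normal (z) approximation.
Power ≈ 0.47; the study is underpowered (power < 0.80)

Power calculation (paired t-test, normal approximation):
z_β = d · √n - z_α
z_β = 0.49 · √38 - 3.090
z_β = 0.49 · 6.164 - 3.090
z_β = -0.070

Power = Φ(z_β) = Φ(-0.070) ≈ 0.472

Effect size d = 0.49 is small by Cohen's convention (0.2/0.5/0.8).

Threshold: power ≥ 0.80 is conventionally adequate.
Power ≈ 0.47 → the study is underpowered (power < 0.80).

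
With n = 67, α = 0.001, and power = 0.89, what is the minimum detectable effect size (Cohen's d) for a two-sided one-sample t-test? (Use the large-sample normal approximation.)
d ≈ 0.55

Minimum detectable effect (one-sample t-test, normal approximation):
d = (z_{α/2} + z_β) / √n
d = (3.291 + 1.227) / √67
d = 4.517 / 8.185
d ≈ 0.55

By Cohen's convention (0.2 small / 0.5 medium / 0.8 large): medium effect.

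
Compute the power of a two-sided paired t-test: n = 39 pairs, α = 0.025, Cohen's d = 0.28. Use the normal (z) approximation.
Power ≈ 0.31

Power calculation (paired t-test, normal approximation):
z_β = d · √n - z_{α/2}
z_β = 0.28 · √39 - 2.241
z_β = 0.28 · 6.245 - 2.241
z_β = -0.493

Power = Φ(z_β) = Φ(-0.493) ≈ 0.311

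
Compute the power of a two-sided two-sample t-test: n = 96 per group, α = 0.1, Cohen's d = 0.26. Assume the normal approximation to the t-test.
Power ≈ 0.56

Power calculation (two-sample t-test, normal approximation):
z_β = d · √(n/2) - z_{α/2}
z_β = 0.26 · √(96/2) - 1.645
z_β = 0.26 · 6.928 - 1.645
z_β = 0.156

Power = Φ(z_β) = Φ(0.156) ≈ 0.562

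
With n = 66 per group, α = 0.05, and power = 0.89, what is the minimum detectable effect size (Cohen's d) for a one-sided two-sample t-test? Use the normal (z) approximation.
d ≈ 0.50

Minimum detectable effect (two-sample t-test, normal approximation):
d = (z_α + z_β) / √(n/2)
d = (1.645 + 1.227) / √(66/2)
d = 2.871 / 5.745
d ≈ 0.50

By Cohen's convention (0.2 small / 0.5 medium / 0.8 large): medium effect.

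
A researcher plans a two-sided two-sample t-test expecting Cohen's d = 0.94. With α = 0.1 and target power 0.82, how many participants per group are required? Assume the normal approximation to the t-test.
n = 15 per group

Sample size formula (two-sample t-test, normal approximation):
n = 2 · ((z_{α/2} + z_β) / d)²

z_{α/2} = 1.645 (for α = 0.1, two-sided)
z_β = 0.915 (for power = 0.82)
d = 0.94

n = 2 · ((1.645 + 0.915) / 0.94)²
n = 2 · (2.723)²
n ≈ 14.83
Round up to the next whole number: n = 15 per group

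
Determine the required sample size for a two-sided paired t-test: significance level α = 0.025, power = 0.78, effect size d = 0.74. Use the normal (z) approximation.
n = 17 pairs

Sample size formula (paired t-test, normal approximation):
n = ((z_{α/2} + z_β) / d)²

z_{α/2} = 2.241 (for α = 0.025, two-sided)
z_β = 0.772 (for power = 0.78)
d = 0.74

n = ((2.241 + 0.772) / 0.74)²
n = (4.072)²
n ≈ 16.58
Round up to the next whole number: n = 17 pairs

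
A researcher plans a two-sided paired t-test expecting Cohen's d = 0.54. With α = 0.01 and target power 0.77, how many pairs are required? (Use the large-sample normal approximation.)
n = 38 pairs

Sample size formula (paired t-test, normal approximation):
n = ((z_{α/2} + z_β) / d)²

z_{α/2} = 2.576 (for α = 0.01, two-sided)
z_β = 0.739 (for power = 0.77)
d = 0.54

n = ((2.576 + 0.739) / 0.54)²
n = (6.139)²
n ≈ 37.69
Round up to the next whole number: n = 38 pairs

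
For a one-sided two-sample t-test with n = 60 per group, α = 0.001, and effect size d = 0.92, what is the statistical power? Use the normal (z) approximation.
Power ≈ 0.97

Power calculation (two-sample t-test, normal approximation):
z_β = d · √(n/2) - z_α
z_β = 0.92 · √(60/2) - 3.090
z_β = 0.92 · 5.477 - 3.090
z_β = 1.949

Power = Φ(z_β) = Φ(1.949) ≈ 0.974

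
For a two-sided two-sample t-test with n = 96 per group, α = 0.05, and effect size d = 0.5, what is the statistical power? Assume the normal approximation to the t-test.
Power ≈ 0.93

Power calculation (two-sample t-test, normal approximation):
z_β = d · √(n/2) - z_{α/2}
z_β = 0.5 · √(96/2) - 1.960
z_β = 0.5 · 6.928 - 1.960
z_β = 1.504

Power = Φ(z_β) = Φ(1.504) ≈ 0.934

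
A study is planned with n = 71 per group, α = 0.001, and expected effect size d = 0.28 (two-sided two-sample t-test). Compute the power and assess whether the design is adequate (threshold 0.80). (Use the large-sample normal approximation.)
Power ≈ 0.05; the study is underpowered (power < 0.80)

Power calculation (two-sample t-test, normal approximation):
z_β = d · √(n/2) - z_{α/2}
z_β = 0.28 · √(71/2) - 3.291
z_β = 0.28 · 5.958 - 3.291
z_β = -1.622

Power = Φ(z_β) = Φ(-1.622) ≈ 0.052

Effect size d = 0.28 is small by Cohen's convention (0.2/0.5/0.8).

Threshold: power ≥ 0.80 is conventionally adequate.
Power ≈ 0.05 → the study is underpowered (power < 0.80).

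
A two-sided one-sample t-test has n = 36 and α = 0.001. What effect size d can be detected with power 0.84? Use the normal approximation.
d ≈ 0.71

Minimum detectable effect (one-sample t-test, normal approximation):
d = (z_{α/2} + z_β) / √n
d = (3.291 + 0.994) / √36
d = 4.285 / 6.000
d ≈ 0.71

By Cohen's convention (0.2 small / 0.5 medium / 0.8 large): medium effect.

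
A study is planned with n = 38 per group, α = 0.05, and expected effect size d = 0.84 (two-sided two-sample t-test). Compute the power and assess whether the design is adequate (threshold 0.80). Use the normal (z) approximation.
Power ≈ 0.96; the study is adequately powered (power ≥ 0.80)

Power calculation (two-sample t-test, normal approximation):
z_β = d · √(n/2) - z_{α/2}
z_β = 0.84 · √(38/2) - 1.960
z_β = 0.84 · 4.359 - 1.960
z_β = 1.702

Power = Φ(z_β) = Φ(1.702) ≈ 0.956

Effect size d = 0.84 is large by Cohen's convention (0.2/0.5/0.8).

Threshold: power ≥ 0.80 is conventionally adequate.
Power ≈ 0.96 → the study is adequately powered (power ≥ 0.80).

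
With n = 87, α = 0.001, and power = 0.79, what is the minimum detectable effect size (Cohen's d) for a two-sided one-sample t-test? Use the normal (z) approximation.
d ≈ 0.44

Minimum detectable effect (one-sample t-test, normal approximation):
d = (z_{α/2} + z_β) / √n
d = (3.291 + 0.806) / √87
d = 4.097 / 9.327
d ≈ 0.44

By Cohen's convention (0.2 small / 0.5 medium / 0.8 large): small effect.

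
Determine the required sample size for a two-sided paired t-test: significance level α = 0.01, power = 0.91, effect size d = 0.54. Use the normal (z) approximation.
n = 53 pairs

Sample size formula (paired t-test, normal approximation):
n = ((z_{α/2} + z_β) / d)²

z_{α/2} = 2.576 (for α = 0.01, two-sided)
z_β = 1.341 (for power = 0.91)
d = 0.54

n = ((2.576 + 1.341) / 0.54)²
n = (7.254)²
n ≈ 52.62
Round up to the next whole number: n = 53 pairs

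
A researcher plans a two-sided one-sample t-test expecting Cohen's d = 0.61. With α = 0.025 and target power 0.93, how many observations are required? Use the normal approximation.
n = 38

Sample size formula (one-sample t-test, normal approximation):
n = ((z_{α/2} + z_β) / d)²

z_{α/2} = 2.241 (for α = 0.025, two-sided)
z_β = 1.476 (for power = 0.93)
d = 0.61

n = ((2.241 + 1.476) / 0.61)²
n = (6.093)²
n ≈ 37.12
Round up to the next whole number: n = 38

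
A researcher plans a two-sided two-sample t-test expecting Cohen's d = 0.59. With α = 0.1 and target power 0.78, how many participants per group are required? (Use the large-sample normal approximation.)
n = 34 per group

Sample size formula (two-sample t-test, normal approximation):
n = 2 · ((z_{α/2} + z_β) / d)²

z_{α/2} = 1.645 (for α = 0.1, two-sided)
z_β = 0.772 (for power = 0.78)
d = 0.59

n = 2 · ((1.645 + 0.772) / 0.59)²
n = 2 · (4.097)²
n ≈ 33.57
Round up to the next whole number: n = 34 per group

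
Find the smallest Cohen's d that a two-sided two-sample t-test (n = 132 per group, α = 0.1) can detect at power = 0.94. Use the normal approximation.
d ≈ 0.39

Minimum detectable effect (two-sample t-test, normal approximation):
d = (z_{α/2} + z_β) / √(n/2)
d = (1.645 + 1.555) / √(132/2)
d = 3.200 / 8.124
d ≈ 0.39

By Cohen's convention (0.2 small / 0.5 medium / 0.8 large): small effect.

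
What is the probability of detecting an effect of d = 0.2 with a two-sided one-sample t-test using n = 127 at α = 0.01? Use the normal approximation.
Power ≈ 0.37

Power calculation (one-sample t-test, normal approximation):
z_β = d · √n - z_{α/2}
z_β = 0.2 · √127 - 2.576
z_β = 0.2 · 11.269 - 2.576
z_β = -0.322

Power = Φ(z_β) = Φ(-0.322) ≈ 0.374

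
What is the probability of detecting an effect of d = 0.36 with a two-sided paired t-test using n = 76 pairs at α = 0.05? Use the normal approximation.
Power ≈ 0.88

Power calculation (paired t-test, normal approximation):
z_β = d · √n - z_{α/2}
z_β = 0.36 · √76 - 1.960
z_β = 0.36 · 8.718 - 1.960
z_β = 1.178

Power = Φ(z_β) = Φ(1.178) ≈ 0.881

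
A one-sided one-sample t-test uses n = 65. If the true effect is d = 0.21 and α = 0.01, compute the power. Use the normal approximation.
Power ≈ 0.26

Power calculation (one-sample t-test, normal approximation):
z_β = d · √n - z_α
z_β = 0.21 · √65 - 2.326
z_β = 0.21 · 8.062 - 2.326
z_β = -0.633

Power = Φ(z_β) = Φ(-0.633) ≈ 0.263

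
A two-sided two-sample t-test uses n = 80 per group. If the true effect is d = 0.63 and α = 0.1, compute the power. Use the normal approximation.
Power ≈ 0.99

Power calculation (two-sample t-test, normal approximation):
z_β = d · √(n/2) - z_{α/2}
z_β = 0.63 · √(80/2) - 1.645
z_β = 0.63 · 6.325 - 1.645
z_β = 2.340

Power = Φ(z_β) = Φ(2.340) ≈ 0.990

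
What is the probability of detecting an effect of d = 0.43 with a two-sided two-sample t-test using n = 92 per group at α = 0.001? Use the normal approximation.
Power ≈ 0.35

Power calculation (two-sample t-test, normal approximation):
z_β = d · √(n/2) - z_{α/2}
z_β = 0.43 · √(92/2) - 3.291
z_β = 0.43 · 6.782 - 3.291
z_β = -0.374

Power = Φ(z_β) = Φ(-0.374) ≈ 0.354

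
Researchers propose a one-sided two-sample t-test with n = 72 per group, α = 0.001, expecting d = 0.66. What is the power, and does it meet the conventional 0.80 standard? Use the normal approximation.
Power ≈ 0.81; the study is adequately powered (power ≥ 0.80)

Power calculation (two-sample t-test, normal approximation):
z_β = d · √(n/2) - z_α
z_β = 0.66 · √(72/2) - 3.090
z_β = 0.66 · 6.000 - 3.090
z_β = 0.870

Power = Φ(z_β) = Φ(0.870) ≈ 0.808

Effect size d = 0.66 is medium by Cohen's convention (0.2/0.5/0.8).

Threshold: power ≥ 0.80 is conventionally adequate.
Power ≈ 0.81 → the study is adequately powered (power ≥ 0.80).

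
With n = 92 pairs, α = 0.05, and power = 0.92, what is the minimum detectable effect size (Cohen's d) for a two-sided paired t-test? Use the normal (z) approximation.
d ≈ 0.35

Minimum detectable effect (paired t-test, normal approximation):
d = (z_{α/2} + z_β) / √n
d = (1.960 + 1.405) / √92
d = 3.365 / 9.592
d ≈ 0.35

By Cohen's convention (0.2 small / 0.5 medium / 0.8 large): small effect.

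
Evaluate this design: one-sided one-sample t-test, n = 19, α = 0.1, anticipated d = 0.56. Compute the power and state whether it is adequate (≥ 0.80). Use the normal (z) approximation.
Power ≈ 0.88; the study is adequately powered (power ≥ 0.80)

Power calculation (one-sample t-test, normal approximation):
z_β = d · √n - z_α
z_β = 0.56 · √19 - 1.282
z_β = 0.56 · 4.359 - 1.282
z_β = 1.159

Power = Φ(z_β) = Φ(1.159) ≈ 0.877

Effect size d = 0.56 is medium by Cohen's convention (0.2/0.5/0.8).

Threshold: power ≥ 0.80 is conventionally adequate.
Power ≈ 0.88 → the study is adequately powered (power ≥ 0.80).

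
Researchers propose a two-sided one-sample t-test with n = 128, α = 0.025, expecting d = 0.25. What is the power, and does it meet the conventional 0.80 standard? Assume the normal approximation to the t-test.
Power ≈ 0.72; the study is underpowered (power < 0.80)

Power calculation (one-sample t-test, normal approximation):
z_β = d · √n - z_{α/2}
z_β = 0.25 · √128 - 2.241
z_β = 0.25 · 11.314 - 2.241
z_β = 0.587

Power = Φ(z_β) = Φ(0.587) ≈ 0.721

Effect size d = 0.25 is small by Cohen's convention (0.2/0.5/0.8).

Threshold: power ≥ 0.80 is conventionally adequate.
Power ≈ 0.72 → the study is underpowered (power < 0.80).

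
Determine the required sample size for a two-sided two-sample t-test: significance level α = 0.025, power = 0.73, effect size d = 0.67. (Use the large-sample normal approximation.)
n = 37 per group

Sample size formula (two-sample t-test, normal approximation):
n = 2 · ((z_{α/2} + z_β) / d)²

z_{α/2} = 2.241 (for α = 0.025, two-sided)
z_β = 0.613 (for power = 0.73)
d = 0.67

n = 2 · ((2.241 + 0.613) / 0.67)²
n = 2 · (4.260)²
n ≈ 36.30
Round up to the next whole number: n = 37 per group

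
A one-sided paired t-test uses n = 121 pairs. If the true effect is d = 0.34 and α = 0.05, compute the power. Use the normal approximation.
Power ≈ 0.98

Power calculation (paired t-test, normal approximation):
z_β = d · √n - z_α
z_β = 0.34 · √121 - 1.645
z_β = 0.34 · 11.000 - 1.645
z_β = 2.095

Power = Φ(z_β) = Φ(2.095) ≈ 0.982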